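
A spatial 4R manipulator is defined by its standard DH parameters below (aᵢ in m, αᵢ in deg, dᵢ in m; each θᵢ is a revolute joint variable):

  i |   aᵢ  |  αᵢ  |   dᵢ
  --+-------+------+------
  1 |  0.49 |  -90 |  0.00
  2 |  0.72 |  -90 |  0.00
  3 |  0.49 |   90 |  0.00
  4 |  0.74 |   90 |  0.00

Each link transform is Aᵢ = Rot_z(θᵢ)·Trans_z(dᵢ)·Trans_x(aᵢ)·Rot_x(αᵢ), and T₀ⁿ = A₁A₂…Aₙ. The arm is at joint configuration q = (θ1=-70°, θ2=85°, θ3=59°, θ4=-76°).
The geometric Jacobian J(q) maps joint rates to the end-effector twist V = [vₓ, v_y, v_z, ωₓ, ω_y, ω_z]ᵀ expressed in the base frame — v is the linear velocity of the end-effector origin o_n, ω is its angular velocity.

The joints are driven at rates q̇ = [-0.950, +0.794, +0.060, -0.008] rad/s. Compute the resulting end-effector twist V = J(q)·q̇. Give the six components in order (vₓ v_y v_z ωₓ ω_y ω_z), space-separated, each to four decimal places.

-1.6316 0.8311 -0.6043 0.7216 0.3269 -0.9484

o_n = [-0.0949, -1.4159, -0.9979]
J₁: ẑ×o_n = [1.4159, -0.0949, 0.0000], ω = ẑ
J2: z=[0.9397, 0.3420, 0.0000] o=[0.1676, -0.4604, 0.0000] → [-0.3413, 0.9378, -0.8081, 0.9397, 0.3420, 0.0000]
J3: z=[-0.3407, 0.9361, -0.0872] o=[0.1891, -0.5194, -0.7173] → [-0.3409, -0.0709, 0.5713, -0.3407, 0.9361, -0.0872]
J4: z=[0.5095, 0.1060, -0.8539] o=[-0.1981, -0.6837, -0.9687] → [-0.6283, -0.0732, -0.3840, 0.5095, 0.1060, -0.8539]
V = J·q̇ = [-1.6316, 0.8311, -0.6043, 0.7216, 0.3269, -0.9484]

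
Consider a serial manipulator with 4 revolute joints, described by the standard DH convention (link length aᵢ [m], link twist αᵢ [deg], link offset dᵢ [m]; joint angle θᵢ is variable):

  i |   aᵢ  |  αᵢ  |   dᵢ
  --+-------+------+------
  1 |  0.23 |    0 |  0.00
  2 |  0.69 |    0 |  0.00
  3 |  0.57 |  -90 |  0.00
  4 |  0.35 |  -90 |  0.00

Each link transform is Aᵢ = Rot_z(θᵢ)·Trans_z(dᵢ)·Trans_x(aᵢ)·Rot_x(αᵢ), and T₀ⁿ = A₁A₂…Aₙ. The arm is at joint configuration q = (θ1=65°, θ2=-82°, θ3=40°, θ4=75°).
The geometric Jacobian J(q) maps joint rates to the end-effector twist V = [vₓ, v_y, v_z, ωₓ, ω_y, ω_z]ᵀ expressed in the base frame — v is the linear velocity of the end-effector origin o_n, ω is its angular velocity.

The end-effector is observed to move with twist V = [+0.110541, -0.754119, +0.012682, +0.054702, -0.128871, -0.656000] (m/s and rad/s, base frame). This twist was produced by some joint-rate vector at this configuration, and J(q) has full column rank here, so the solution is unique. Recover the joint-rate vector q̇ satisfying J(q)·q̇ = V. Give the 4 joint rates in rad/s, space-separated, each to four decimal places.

-0.0500 -0.5090 -0.0970 -0.1400

o_n = [1.3651, 0.2648, -0.3381]
J₁: ẑ×o_n = [-0.2648, 1.3651, 0.0000], ω = ẑ
J2: z=[0.0000, 0.0000, 1.0000] o=[0.0972, 0.2085, 0.0000] → [-0.0564, 1.2679, 0.0000, 0.0000, 0.0000, 1.0000]
J3: z=[0.0000, 0.0000, 1.0000] o=[0.7571, 0.0067, 0.0000] → [-0.2581, 0.6081, 0.0000, 0.0000, 0.0000, 1.0000]
J4: z=[-0.3907, 0.9205, 0.0000] o=[1.2817, 0.2294, 0.0000] → [-0.3112, -0.1321, -0.0906, -0.3907, 0.9205, 0.0000]
q̇ = J⁺·V = [-0.0500, -0.5090, -0.0970, -0.1400]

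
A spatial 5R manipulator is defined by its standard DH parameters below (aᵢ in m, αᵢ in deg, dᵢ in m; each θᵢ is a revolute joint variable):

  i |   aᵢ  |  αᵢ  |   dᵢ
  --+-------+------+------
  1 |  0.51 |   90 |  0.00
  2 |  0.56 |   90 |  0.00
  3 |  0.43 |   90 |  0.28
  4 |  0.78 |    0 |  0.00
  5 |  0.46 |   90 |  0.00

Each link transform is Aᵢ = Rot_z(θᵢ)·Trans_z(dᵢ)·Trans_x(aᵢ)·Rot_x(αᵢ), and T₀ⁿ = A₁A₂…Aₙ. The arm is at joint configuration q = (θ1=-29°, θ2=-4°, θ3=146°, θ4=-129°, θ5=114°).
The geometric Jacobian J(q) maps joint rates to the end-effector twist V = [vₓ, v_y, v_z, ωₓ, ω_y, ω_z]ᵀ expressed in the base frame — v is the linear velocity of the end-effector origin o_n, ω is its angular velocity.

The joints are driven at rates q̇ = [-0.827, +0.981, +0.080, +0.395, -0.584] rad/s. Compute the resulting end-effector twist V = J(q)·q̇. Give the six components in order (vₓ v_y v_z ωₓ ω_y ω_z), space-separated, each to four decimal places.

o_n = [0.5805, -0.5669, 0.4273]
J₁: ẑ×o_n = [0.5669, 0.5805, -0.0000], ω = ẑ
J2: z=[-0.4848, -0.8746, 0.0000] o=[0.4461, -0.2473, 0.0000] → [-0.3737, 0.2071, 0.2726, -0.4848, -0.8746, 0.0000]
J3: z=[-0.0610, 0.0338, -0.9976] o=[0.9346, -0.5181, -0.0391] → [-0.0330, 0.3817, 0.0150, -0.0610, 0.0338, -0.9976]
J4: z=[0.0860, -0.9955, -0.0390] o=[0.4900, -0.5465, -0.2935] → [-0.7184, -0.0655, 0.0884, 0.0860, -0.9955, -0.0390]
J5: z=[0.0860, -0.9955, -0.0390] o=[1.0151, -0.5238, 0.2828] → [-0.1455, 0.0045, -0.4364, 0.0860, -0.9955, -0.0390]
V = J·q̇ = [-1.0369, -0.2748, 0.5583, -0.4967, -0.6671, -0.8994]

-1.0369 -0.2748 0.5583 -0.4967 -0.6671 -0.8994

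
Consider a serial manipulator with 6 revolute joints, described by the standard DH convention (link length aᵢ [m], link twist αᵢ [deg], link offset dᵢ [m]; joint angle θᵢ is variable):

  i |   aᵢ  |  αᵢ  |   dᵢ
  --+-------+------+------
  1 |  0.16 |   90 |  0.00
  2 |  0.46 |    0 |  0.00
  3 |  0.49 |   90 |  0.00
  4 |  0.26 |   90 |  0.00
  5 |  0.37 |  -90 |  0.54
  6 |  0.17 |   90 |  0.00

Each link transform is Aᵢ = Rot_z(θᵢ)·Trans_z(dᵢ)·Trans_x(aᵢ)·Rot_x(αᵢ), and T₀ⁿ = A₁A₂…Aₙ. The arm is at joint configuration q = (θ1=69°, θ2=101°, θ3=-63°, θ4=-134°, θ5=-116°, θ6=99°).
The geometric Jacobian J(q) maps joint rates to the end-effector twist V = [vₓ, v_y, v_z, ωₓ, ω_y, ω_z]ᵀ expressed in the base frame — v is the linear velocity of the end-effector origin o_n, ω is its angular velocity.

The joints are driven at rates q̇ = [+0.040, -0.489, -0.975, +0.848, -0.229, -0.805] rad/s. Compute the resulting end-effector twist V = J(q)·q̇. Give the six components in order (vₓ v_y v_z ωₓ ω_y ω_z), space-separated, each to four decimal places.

0.0255 0.6602 0.1921 -0.5760 1.5763 -0.4955

o_n = [0.1669, -0.0668, 0.7848]
J₁: ẑ×o_n = [0.0668, 0.1669, -0.0000], ω = ẑ
J2: z=[0.9336, -0.3584, 0.0000] o=[0.0573, 0.1494, 0.0000] → [-0.2813, -0.7327, -0.1625, 0.9336, -0.3584, 0.0000]
J3: z=[0.9336, -0.3584, 0.0000] o=[0.0259, 0.0674, 0.4515] → [-0.1194, -0.3112, -0.0747, 0.9336, -0.3584, 0.0000]
J4: z=[0.2206, 0.5748, -0.7880] o=[0.1643, 0.4279, 0.7532] → [-0.3716, -0.0091, -0.1107, 0.2206, 0.5748, -0.7880]
J5: z=[0.4454, -0.7781, -0.4429] o=[-0.0614, 0.3621, 0.6420] → [-0.3010, -0.1647, -0.0134, 0.4454, -0.7781, -0.4429]
J6: z=[-0.8766, -0.4796, -0.0390] o=[0.2465, -0.2082, 0.7343] → [-0.0187, 0.0474, -0.1622, -0.8766, -0.4796, -0.0390]
V = J·q̇ = [0.0255, 0.6602, 0.1921, -0.5760, 1.5763, -0.4955]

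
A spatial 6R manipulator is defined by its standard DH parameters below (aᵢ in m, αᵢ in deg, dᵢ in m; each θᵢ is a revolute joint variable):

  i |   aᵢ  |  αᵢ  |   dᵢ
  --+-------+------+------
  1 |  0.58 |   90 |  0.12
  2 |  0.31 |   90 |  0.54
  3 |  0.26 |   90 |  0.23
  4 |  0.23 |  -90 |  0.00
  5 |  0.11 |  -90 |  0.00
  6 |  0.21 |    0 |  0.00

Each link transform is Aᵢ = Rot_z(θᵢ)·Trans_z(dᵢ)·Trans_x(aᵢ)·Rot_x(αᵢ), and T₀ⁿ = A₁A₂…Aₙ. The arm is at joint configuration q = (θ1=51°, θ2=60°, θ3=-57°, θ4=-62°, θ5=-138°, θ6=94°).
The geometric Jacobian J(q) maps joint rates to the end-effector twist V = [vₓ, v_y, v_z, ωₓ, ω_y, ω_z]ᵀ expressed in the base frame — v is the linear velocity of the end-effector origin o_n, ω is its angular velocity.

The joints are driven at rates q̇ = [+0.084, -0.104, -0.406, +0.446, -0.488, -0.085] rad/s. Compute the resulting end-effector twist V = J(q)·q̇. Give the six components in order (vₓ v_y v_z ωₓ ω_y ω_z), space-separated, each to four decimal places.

o_n = [0.7616, 0.3372, 0.4172]
J₁: ẑ×o_n = [-0.3372, 0.7616, 0.0000], ω = ẑ
J2: z=[0.7771, -0.6293, 0.0000] o=[0.3650, 0.4507, 0.1200] → [-0.1870, -0.2310, 0.1613, 0.7771, -0.6293, 0.0000]
J3: z=[0.5450, 0.6730, -0.5000] o=[0.8822, 0.2314, 0.3885] → [0.0722, 0.0447, 0.1389, 0.5450, 0.6730, -0.5000]
J4: z=[-0.6872, 0.0169, -0.7263] o=[0.8827, 0.5784, 0.3961] → [-0.1748, 0.1024, 0.1678, -0.6872, 0.0169, -0.7263]
J5: z=[-0.1683, 0.9688, 0.1817] o=[0.7201, 0.5216, 0.5486] → [-0.0938, -0.0146, -0.0092, -0.1683, 0.9688, 0.1817]
J6: z=[-0.9836, -0.1528, -0.0962] o=[0.7273, 0.5430, 0.4409] → [-0.0162, -0.0266, 0.2077, -0.9836, -0.1528, -0.0962]
V = J·q̇ = [-0.0690, 0.1249, -0.0115, -0.4428, -0.6601, -0.1174]

-0.0690 0.1249 -0.0115 -0.4428 -0.6601 -0.1174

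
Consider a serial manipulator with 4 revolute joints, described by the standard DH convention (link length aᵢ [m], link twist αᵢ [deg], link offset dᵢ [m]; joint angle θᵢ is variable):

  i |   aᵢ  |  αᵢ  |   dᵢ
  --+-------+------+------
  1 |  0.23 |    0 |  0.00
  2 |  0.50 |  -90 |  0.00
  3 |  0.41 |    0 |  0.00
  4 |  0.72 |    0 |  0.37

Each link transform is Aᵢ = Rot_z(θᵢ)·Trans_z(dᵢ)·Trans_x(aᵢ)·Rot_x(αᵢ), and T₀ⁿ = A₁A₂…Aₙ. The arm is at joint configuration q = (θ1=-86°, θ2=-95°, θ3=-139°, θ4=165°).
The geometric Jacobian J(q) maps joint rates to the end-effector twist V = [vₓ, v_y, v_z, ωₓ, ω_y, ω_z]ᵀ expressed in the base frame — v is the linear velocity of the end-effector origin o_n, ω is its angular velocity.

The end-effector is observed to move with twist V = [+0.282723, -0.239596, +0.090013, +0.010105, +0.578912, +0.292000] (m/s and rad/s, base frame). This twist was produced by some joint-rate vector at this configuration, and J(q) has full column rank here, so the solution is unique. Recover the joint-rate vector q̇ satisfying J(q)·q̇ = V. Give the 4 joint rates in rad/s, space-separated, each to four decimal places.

o_n = [-0.8280, -0.5848, -0.0466]
J₁: ẑ×o_n = [0.5848, -0.8280, 0.0000], ω = ẑ
J2: z=[0.0000, 0.0000, 1.0000] o=[0.0160, -0.2294, 0.0000] → [0.3553, -0.8440, 0.0000, 0.0000, 0.0000, 1.0000]
J3: z=[-0.0175, -0.9998, 0.0000] o=[-0.4839, -0.2207, 0.0000] → [0.0466, -0.0008, -0.3377, -0.0175, -0.9998, 0.0000]
J4: z=[-0.0175, -0.9998, 0.0000] o=[-0.1745, -0.2261, 0.2690] → [0.3156, -0.0055, -0.6471, -0.0175, -0.9998, 0.0000]
q̇ = J⁺·V = [0.4980, -0.2060, -0.9200, 0.3410]

0.4980 -0.2060 -0.9200 0.3410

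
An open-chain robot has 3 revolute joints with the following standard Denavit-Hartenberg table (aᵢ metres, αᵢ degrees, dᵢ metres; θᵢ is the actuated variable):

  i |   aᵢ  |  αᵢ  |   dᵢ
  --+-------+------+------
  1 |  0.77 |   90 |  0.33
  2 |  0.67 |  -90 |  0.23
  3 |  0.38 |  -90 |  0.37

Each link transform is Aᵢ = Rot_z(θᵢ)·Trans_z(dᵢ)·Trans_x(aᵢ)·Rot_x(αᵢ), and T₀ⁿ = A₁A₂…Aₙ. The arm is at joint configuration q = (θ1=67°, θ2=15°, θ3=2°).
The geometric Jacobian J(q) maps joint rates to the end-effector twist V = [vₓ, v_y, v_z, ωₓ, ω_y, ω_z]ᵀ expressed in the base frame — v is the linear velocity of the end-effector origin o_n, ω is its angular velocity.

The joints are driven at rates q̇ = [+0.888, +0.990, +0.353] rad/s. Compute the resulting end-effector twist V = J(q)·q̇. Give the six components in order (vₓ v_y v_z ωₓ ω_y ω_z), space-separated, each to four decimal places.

-1.6733 0.2379 0.9078 0.8756 -0.4709 1.2290

o_n = [0.8592, 1.4693, 0.9591]
J₁: ẑ×o_n = [-1.4693, 0.8592, 0.0000], ω = ẑ
J2: z=[0.9205, -0.3907, 0.0000] o=[0.3009, 0.7088, 0.3300] → [-0.2458, -0.5791, 0.9182, 0.9205, -0.3907, 0.0000]
J3: z=[-0.1011, -0.2382, 0.9659] o=[0.7654, 1.2146, 0.5034] → [-0.3546, 0.1366, -0.0034, -0.1011, -0.2382, 0.9659]
V = J·q̇ = [-1.6733, 0.2379, 0.9078, 0.8756, -0.4709, 1.2290]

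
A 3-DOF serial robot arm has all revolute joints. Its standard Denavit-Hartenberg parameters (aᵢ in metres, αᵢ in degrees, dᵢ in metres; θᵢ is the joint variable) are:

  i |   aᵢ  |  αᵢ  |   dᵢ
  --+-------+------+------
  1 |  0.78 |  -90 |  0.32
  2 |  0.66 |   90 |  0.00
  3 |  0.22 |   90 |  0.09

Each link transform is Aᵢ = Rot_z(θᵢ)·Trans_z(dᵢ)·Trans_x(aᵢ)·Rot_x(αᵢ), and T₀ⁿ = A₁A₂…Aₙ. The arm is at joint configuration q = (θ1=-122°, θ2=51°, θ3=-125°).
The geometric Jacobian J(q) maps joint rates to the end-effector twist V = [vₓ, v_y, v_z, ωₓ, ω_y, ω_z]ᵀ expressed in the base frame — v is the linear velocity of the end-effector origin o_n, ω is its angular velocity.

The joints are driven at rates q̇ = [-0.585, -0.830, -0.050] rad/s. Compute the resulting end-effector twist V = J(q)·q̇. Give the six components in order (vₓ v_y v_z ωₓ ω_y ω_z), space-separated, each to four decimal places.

o_n = [-0.7813, -0.9102, -0.0382]
J₁: ẑ×o_n = [0.9102, -0.7813, 0.0000], ω = ẑ
J2: z=[0.8480, -0.5299, 0.0000] o=[-0.4133, -0.6615, 0.3200] → [0.1898, 0.3038, -0.4059, 0.8480, -0.5299, 0.0000]
J3: z=[-0.4118, -0.6591, 0.6293] o=[-0.6334, -1.0137, -0.1929] → [-0.1671, -0.0293, -0.1401, -0.4118, -0.6591, 0.6293]
V = J·q̇ = [-0.6817, 0.2064, 0.3439, -0.6833, 0.4728, -0.6165]

-0.6817 0.2064 0.3439 -0.6833 0.4728 -0.6165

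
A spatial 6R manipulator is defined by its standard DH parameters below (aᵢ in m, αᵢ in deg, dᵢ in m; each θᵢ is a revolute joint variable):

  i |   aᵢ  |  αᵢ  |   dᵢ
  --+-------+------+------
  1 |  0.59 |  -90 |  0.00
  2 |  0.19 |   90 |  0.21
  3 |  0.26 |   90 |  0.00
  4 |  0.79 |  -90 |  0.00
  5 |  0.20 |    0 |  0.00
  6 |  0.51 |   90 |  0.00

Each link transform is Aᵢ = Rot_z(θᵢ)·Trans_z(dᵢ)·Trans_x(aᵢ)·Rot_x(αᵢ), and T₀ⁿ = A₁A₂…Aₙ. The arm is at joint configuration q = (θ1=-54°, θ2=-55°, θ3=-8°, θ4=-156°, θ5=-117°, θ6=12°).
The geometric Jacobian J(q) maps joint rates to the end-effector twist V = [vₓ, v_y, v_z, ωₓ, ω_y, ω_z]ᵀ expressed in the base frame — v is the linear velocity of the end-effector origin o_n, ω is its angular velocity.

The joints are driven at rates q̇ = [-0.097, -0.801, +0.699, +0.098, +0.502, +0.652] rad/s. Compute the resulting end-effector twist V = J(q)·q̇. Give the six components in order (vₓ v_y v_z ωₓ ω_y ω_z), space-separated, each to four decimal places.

-0.1460 -0.5240 -0.2363 -0.4562 -1.0110 0.0688

o_n = [0.0658, -0.8023, -0.2626]
J₁: ẑ×o_n = [0.8023, 0.0658, -0.0000], ω = ẑ
J2: z=[0.8090, 0.5878, 0.0000] o=[0.3468, -0.4773, 0.0000] → [-0.1543, 0.2124, -0.0978, 0.8090, 0.5878, 0.0000]
J3: z=[-0.4815, 0.6627, 0.5736] o=[0.5807, -0.4421, 0.1556] → [-0.0705, -0.4967, 0.5147, -0.4815, 0.6627, 0.5736]
J4: z=[-0.8481, -0.5175, -0.1140] o=[0.6383, -0.5828, 0.3665] → [0.3005, -0.4683, -0.1101, -0.8481, -0.5175, -0.1140]
J5: z=[0.5299, -0.8256, -0.1941] o=[0.6333, -0.4051, -0.4032] → [-0.1932, 0.0356, -0.6790, 0.5299, -0.8256, -0.1941]
J6: z=[0.5299, -0.8256, -0.1941] o=[0.4827, -0.5177, -0.3350] → [-0.1150, 0.0425, -0.4950, 0.5299, -0.8256, -0.1941]
V = J·q̇ = [-0.1460, -0.5240, -0.2363, -0.4562, -1.0110, 0.0688]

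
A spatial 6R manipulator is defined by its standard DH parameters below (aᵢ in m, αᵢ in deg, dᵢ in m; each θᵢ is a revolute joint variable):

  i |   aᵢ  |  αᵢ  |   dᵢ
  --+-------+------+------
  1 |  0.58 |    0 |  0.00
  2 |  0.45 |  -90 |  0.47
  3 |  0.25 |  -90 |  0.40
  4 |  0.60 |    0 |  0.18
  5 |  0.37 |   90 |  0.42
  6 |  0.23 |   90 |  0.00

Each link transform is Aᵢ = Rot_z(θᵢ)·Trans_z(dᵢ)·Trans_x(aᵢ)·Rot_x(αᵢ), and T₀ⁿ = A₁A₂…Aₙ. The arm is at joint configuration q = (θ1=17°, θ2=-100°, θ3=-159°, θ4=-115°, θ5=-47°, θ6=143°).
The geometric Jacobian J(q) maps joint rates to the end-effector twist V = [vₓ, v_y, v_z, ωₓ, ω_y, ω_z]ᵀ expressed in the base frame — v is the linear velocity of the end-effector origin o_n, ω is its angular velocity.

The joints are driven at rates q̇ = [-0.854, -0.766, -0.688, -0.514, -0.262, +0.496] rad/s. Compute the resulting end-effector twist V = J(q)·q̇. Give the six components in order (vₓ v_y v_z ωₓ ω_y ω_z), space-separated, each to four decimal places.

o_n = [1.6562, -0.5852, 1.0946]
J₁: ẑ×o_n = [0.5852, 1.6562, -0.0000], ω = ẑ
J2: z=[0.0000, 0.0000, 1.0000] o=[0.5547, 0.1696, 0.0000] → [0.7548, 1.1016, -0.0000, 0.0000, 0.0000, 1.0000]
J3: z=[0.9925, 0.1219, 0.0000] o=[0.6095, -0.2771, 0.4700] → [0.0761, -0.6199, -0.4334, 0.9925, 0.1219, 0.0000]
J4: z=[0.0437, -0.3557, 0.9336] o=[0.9781, 0.0033, 0.5596] → [0.3591, 0.6097, 0.2155, 0.0437, -0.3557, 0.9336]
J5: z=[0.0437, -0.3557, 0.9336] o=[1.5545, -0.2294, 0.6368] → [0.1693, 0.0749, 0.0206, 0.0437, -0.3557, 0.9336]
J6: z=[-0.9088, -0.4022, -0.1107] o=[1.7264, -0.6909, 0.9028] → [-0.0655, 0.1821, -0.1243, -0.9088, -0.4022, -0.1107]
V = J·q̇ = [-1.3917, -2.0744, 0.1203, -1.1675, -0.0073, -2.3994]

-1.3917 -2.0744 0.1203 -1.1675 -0.0073 -2.3994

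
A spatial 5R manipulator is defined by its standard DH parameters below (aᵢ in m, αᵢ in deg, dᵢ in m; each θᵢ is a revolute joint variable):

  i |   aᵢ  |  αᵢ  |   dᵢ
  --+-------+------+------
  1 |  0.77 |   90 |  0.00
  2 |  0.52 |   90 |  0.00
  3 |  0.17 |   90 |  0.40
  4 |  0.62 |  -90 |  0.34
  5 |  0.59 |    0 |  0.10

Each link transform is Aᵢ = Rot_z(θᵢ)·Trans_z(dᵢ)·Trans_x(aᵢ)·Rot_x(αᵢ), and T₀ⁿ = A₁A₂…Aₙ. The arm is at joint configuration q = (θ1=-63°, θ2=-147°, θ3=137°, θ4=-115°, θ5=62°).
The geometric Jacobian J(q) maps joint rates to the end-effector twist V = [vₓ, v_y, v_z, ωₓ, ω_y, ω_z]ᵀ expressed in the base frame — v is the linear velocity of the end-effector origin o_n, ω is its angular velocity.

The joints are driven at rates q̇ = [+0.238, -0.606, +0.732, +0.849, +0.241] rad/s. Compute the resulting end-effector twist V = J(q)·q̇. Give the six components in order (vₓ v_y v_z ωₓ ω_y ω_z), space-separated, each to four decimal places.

-0.2692 -0.1541 0.2356 -0.4615 0.5447 0.5381

o_n = [0.4680, -0.4491, -0.6450]
J₁: ẑ×o_n = [0.4491, 0.4680, -0.0000], ω = ẑ
J2: z=[-0.8910, -0.4540, 0.0000] o=[0.3496, -0.6861, 0.0000] → [0.2928, -0.5747, -0.1573, -0.8910, -0.4540, 0.0000]
J3: z=[-0.2473, 0.4853, 0.8387] o=[0.1516, -0.2975, -0.2832] → [-0.0484, 0.1759, -0.1161, -0.2473, 0.4853, 0.8387]
J4: z=[-0.9113, 0.1776, -0.3714] o=[-0.0033, -0.2489, 0.1200] → [-0.2102, -0.8722, 0.0987, -0.9113, 0.1776, -0.3714]
J5: z=[-0.1939, -0.9810, 0.0066] o=[-0.0879, -0.2369, -0.5819] → [0.0632, -0.0086, 0.5865, -0.1939, -0.9810, 0.0066]
V = J·q̇ = [-0.2692, -0.1541, 0.2356, -0.4615, 0.5447, 0.5381]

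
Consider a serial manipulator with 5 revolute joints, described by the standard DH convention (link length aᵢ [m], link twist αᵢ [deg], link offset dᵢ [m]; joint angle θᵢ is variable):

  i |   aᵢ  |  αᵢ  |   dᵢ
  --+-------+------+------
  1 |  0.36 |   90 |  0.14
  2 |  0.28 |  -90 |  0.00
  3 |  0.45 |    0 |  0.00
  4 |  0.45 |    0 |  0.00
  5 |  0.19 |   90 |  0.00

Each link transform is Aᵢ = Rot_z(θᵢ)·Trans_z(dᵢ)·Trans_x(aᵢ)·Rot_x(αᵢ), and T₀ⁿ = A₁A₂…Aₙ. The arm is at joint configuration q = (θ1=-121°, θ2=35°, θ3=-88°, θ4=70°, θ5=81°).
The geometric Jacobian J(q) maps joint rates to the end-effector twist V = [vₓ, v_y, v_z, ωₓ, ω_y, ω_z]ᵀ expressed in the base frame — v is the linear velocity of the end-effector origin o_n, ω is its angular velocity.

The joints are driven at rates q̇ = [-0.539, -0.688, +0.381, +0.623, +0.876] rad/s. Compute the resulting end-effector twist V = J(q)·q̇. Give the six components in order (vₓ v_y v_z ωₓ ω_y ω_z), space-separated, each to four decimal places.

-0.0055 -0.0988 -0.4607 1.1451 0.5700 1.0010

o_n = [-0.8867, -0.6612, 0.6046]
J₁: ẑ×o_n = [0.6612, -0.8867, 0.0000], ω = ẑ
J2: z=[-0.8572, 0.5150, 0.0000] o=[-0.1854, -0.3086, 0.1400] → [0.2393, 0.3982, 0.6635, -0.8572, 0.5150, 0.0000]
J3: z=[0.2954, 0.4917, 0.8192] o=[-0.3035, -0.5052, 0.3006] → [0.2773, -0.5675, 0.2406, 0.2954, 0.4917, 0.8192]
J4: z=[0.2954, 0.4917, 0.8192] o=[-0.6957, -0.2846, 0.3096] → [0.4535, -0.2436, -0.0173, 0.2954, 0.4917, 0.8192]
J5: z=[0.2954, 0.4917, 0.8192] o=[-0.9954, -0.5135, 0.5551] → [0.1454, 0.0744, -0.0971, 0.2954, 0.4917, 0.8192]
V = J·q̇ = [-0.0055, -0.0988, -0.4607, 1.1451, 0.5700, 1.0010]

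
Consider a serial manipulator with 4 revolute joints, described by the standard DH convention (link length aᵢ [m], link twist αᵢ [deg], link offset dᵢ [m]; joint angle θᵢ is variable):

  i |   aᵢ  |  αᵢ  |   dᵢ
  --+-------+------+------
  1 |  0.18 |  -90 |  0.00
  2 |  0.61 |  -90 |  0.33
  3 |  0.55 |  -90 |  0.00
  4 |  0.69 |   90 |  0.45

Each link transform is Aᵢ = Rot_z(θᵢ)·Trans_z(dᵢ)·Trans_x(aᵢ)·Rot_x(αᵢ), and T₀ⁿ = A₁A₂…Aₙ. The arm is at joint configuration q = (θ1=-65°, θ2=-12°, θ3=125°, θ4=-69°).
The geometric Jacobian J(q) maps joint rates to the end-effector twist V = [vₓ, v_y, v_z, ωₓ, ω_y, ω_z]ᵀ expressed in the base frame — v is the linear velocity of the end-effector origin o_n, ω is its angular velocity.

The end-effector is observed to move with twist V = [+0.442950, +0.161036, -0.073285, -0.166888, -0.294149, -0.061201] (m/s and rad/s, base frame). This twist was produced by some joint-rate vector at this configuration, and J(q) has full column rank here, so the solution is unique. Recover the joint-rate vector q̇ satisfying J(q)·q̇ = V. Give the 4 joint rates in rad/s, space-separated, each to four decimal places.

0.3490 -0.2010 0.4420 -0.1300

o_n = [-0.0155, -0.1206, -0.6750]
J₁: ẑ×o_n = [0.1206, -0.0155, 0.0000], ω = ẑ
J2: z=[0.9063, 0.4226, 0.0000] o=[0.0761, -0.1631, 0.0000] → [-0.2853, 0.6117, 0.0773, 0.9063, 0.4226, 0.0000]
J3: z=[0.0879, -0.1884, -0.9781] o=[0.6273, -0.5644, 0.1268] → [0.5853, 0.6992, -0.0821, 0.0879, -0.1884, -0.9781]
J4: z=[0.1812, 0.9686, -0.1703] o=[0.0886, -0.4752, 0.0612] → [-0.6527, 0.1511, 0.1651, 0.1812, 0.9686, -0.1703]
q̇ = J⁺·V = [0.3490, -0.2010, 0.4420, -0.1300]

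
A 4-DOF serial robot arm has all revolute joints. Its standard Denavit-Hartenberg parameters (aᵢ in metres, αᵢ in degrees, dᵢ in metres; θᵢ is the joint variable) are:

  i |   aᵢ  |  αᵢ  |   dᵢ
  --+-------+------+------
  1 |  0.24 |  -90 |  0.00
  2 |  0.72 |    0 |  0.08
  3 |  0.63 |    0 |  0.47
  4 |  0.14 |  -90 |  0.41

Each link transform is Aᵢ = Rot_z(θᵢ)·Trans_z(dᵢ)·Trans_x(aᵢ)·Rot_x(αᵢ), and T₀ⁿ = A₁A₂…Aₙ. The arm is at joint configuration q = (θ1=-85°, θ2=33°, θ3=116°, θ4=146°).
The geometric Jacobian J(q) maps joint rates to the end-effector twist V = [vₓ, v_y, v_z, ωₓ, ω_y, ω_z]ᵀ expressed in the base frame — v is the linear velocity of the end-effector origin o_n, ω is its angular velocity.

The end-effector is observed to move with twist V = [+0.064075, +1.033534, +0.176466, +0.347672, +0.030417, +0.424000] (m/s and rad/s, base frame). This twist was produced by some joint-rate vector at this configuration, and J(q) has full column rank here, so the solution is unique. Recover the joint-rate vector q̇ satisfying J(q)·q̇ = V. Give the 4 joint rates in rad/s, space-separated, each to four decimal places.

0.4240 0.7190 0.4500 -0.8200

o_n = [0.9880, -0.2779, -0.5897]
J₁: ẑ×o_n = [0.2779, 0.9880, -0.0000], ω = ẑ
J2: z=[0.9962, 0.0872, 0.0000] o=[0.0209, -0.2391, 0.0000] → [-0.0514, 0.5875, -0.1230, 0.9962, 0.0872, 0.0000]
J3: z=[0.9962, 0.0872, 0.0000] o=[0.1532, -0.8337, -0.3921] → [-0.0172, 0.1968, 0.4808, 0.9962, 0.0872, 0.0000]
J4: z=[0.9962, 0.0872, 0.0000] o=[0.5744, -0.2547, -0.7166] → [0.0111, -0.1264, -0.0592, 0.9962, 0.0872, 0.0000]
q̇ = J⁺·V = [0.4240, 0.7190, 0.4500, -0.8200]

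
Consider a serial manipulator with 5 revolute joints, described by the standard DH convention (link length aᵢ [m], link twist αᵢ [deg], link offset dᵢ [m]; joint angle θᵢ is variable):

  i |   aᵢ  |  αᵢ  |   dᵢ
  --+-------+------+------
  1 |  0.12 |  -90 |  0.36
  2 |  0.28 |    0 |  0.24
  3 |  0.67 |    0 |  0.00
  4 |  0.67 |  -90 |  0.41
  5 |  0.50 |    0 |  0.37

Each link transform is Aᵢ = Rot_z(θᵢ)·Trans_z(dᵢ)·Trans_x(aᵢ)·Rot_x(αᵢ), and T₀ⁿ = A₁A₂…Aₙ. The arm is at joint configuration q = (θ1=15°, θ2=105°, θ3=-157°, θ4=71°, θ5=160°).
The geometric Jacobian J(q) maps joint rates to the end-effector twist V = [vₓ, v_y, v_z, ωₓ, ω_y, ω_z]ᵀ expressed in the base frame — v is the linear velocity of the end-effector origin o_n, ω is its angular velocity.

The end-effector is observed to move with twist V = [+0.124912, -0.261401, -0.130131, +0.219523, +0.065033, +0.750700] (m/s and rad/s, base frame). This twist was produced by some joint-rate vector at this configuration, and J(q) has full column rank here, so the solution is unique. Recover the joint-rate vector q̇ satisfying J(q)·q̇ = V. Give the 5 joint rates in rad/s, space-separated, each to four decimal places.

0.0860 0.7480 -0.3970 -0.3450 -0.7030

o_n = [0.3868, 0.5995, 0.2025]
J₁: ẑ×o_n = [-0.5995, 0.3868, 0.0000], ω = ẑ
J2: z=[-0.2588, 0.9659, 0.0000] o=[0.1159, 0.0311, 0.3600] → [-0.1521, -0.0408, -0.4088, -0.2588, 0.9659, 0.0000]
J3: z=[-0.2588, 0.9659, 0.0000] o=[-0.0162, 0.2441, 0.0895] → [0.1091, 0.0292, -0.4813, -0.2588, 0.9659, 0.0000]
J4: z=[-0.2588, 0.9659, 0.0000] o=[0.3822, 0.3509, 0.6175] → [-0.4009, -0.1074, -0.0688, -0.2588, 0.9659, 0.0000]
J5: z=[-0.3145, -0.0843, -0.9455] o=[0.8880, 0.9109, 0.3994] → [-0.2778, 0.4120, 0.0557, -0.3145, -0.0843, -0.9455]
q̇ = J⁺·V = [0.0860, 0.7480, -0.3970, -0.3450, -0.7030]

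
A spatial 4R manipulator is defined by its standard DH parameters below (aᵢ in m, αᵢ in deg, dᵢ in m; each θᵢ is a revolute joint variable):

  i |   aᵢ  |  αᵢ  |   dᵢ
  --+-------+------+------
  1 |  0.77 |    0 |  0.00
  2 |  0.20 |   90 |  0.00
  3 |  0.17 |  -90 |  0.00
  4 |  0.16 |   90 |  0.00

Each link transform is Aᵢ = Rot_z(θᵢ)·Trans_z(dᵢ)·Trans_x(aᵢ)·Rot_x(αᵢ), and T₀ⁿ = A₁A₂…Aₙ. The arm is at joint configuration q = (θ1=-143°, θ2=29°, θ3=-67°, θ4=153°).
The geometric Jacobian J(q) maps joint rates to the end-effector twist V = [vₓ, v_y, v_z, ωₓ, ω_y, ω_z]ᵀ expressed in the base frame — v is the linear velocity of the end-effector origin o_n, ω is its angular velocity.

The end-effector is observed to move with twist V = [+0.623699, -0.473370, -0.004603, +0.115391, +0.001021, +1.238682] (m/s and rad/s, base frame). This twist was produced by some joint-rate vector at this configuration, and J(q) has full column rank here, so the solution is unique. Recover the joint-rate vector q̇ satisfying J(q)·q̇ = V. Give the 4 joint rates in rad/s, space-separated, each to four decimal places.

o_n = [-0.6343, -0.6854, -0.0253]
J₁: ẑ×o_n = [0.6854, -0.6343, 0.0000], ω = ẑ
J2: z=[0.0000, 0.0000, 1.0000] o=[-0.6149, -0.4634, 0.0000] → [0.2220, -0.0193, 0.0000, 0.0000, 0.0000, 1.0000]
J3: z=[-0.9135, 0.4067, 0.0000] o=[-0.6963, -0.6461, 0.0000] → [-0.0103, -0.0231, 0.0107, -0.9135, 0.4067, 0.0000]
J4: z=[-0.3744, -0.8409, 0.3907] o=[-0.7233, -0.7068, -0.1565] → [-0.1187, 0.0839, 0.0669, -0.3744, -0.8409, 0.3907]
q̇ = J⁺·V = [0.7270, 0.5320, -0.1050, -0.0520]

0.7270 0.5320 -0.1050 -0.0520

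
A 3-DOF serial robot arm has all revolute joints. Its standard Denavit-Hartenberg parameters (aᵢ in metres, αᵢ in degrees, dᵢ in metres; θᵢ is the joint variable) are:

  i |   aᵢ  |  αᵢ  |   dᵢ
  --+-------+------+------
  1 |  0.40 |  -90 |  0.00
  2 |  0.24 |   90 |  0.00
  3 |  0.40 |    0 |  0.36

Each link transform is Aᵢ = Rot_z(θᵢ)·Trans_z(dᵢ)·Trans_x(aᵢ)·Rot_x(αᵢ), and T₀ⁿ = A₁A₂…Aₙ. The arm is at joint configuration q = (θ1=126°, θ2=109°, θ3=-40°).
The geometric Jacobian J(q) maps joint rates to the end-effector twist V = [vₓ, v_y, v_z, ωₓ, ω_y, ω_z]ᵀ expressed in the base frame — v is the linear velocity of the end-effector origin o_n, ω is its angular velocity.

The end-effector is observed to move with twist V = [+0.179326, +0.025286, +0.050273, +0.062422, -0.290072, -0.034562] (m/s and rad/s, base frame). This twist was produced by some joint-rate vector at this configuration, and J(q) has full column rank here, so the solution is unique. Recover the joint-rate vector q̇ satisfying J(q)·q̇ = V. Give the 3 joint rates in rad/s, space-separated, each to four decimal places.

-0.1280 0.1200 -0.2870

o_n = [-0.1226, 0.6062, -0.6339]
J₁: ẑ×o_n = [-0.6062, -0.1226, 0.0000], ω = ẑ
J2: z=[-0.8090, -0.5878, 0.0000] o=[-0.2351, 0.3236, 0.0000] → [0.3726, -0.5128, -0.1625, -0.8090, -0.5878, 0.0000]
J3: z=[-0.5558, 0.7649, -0.3256] o=[-0.1892, 0.2604, -0.2269] → [-0.1987, -0.2478, -0.2431, -0.5558, 0.7649, -0.3256]
q̇ = J⁺·V = [-0.1280, 0.1200, -0.2870]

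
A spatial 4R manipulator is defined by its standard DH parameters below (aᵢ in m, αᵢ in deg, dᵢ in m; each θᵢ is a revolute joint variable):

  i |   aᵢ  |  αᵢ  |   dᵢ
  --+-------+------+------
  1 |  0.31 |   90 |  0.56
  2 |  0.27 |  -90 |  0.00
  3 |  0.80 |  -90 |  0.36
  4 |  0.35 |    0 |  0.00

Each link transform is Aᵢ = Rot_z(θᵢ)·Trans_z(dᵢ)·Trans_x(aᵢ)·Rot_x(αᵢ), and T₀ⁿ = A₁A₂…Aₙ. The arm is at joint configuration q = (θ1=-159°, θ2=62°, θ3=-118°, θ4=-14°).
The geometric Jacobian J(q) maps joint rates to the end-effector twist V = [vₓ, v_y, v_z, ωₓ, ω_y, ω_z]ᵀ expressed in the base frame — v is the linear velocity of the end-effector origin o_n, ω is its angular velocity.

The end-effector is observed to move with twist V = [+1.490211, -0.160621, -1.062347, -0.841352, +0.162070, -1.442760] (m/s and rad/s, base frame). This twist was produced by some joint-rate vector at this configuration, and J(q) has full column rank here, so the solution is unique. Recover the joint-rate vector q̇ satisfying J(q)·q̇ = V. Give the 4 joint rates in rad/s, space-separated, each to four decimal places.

-0.8490 0.5500 -0.9210 -0.2070

o_n = [-0.1673, 1.0136, 0.5348]
J₁: ẑ×o_n = [-1.0136, -0.1673, 0.0000], ω = ẑ
J2: z=[-0.3584, 0.9336, 0.0000] o=[-0.2894, -0.1111, 0.5600] → [-0.0236, -0.0090, -0.5170, -0.3584, 0.9336, 0.0000]
J3: z=[0.8243, 0.3164, 0.4695] o=[-0.4077, -0.1565, 0.7984] → [-0.6327, 0.3302, 0.8884, 0.8243, 0.3164, 0.4695]
J4: z=[-0.5552, 0.2897, 0.7796] o=[-0.1995, 0.6800, 0.6358] → [-0.2893, -0.0310, -0.1945, -0.5552, 0.2897, 0.7796]
q̇ = J⁺·V = [-0.8490, 0.5500, -0.9210, -0.2070]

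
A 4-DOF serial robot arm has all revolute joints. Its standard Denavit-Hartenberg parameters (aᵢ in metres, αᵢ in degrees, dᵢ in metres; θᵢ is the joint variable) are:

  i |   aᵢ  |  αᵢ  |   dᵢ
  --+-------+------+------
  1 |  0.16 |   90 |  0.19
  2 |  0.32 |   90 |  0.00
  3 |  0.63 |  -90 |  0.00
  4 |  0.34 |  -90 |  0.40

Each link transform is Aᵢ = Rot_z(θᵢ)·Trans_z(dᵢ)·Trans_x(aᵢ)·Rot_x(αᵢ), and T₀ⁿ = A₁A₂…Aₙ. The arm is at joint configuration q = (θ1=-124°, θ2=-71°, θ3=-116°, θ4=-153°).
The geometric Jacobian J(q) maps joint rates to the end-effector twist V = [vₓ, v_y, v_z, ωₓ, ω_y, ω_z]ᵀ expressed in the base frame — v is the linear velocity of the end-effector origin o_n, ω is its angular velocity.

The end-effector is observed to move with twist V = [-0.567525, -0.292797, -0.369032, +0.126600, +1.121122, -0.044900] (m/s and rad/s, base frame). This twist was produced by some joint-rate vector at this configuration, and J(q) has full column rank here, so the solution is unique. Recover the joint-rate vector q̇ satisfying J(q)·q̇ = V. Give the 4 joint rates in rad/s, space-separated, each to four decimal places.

-0.2100 0.2870 0.8920 -0.5360

o_n = [0.2836, -0.4188, -0.3672]
J₁: ẑ×o_n = [0.4188, 0.2836, -0.0000], ω = ẑ
J2: z=[-0.8290, 0.5592, 0.0000] o=[-0.0895, -0.1326, 0.1900] → [-0.3116, -0.4619, 0.0286, -0.8290, 0.5592, 0.0000]
J3: z=[0.5287, 0.7839, -0.3256] o=[-0.1477, -0.2190, -0.1126] → [-0.2646, -0.0058, -0.4437, 0.5287, 0.7839, -0.3256]
J4: z=[0.1998, -0.4877, -0.8498] o=[0.3720, -0.4611, 0.1486] → [0.2875, 0.1782, -0.0346, 0.1998, -0.4877, -0.8498]
q̇ = J⁺·V = [-0.2100, 0.2870, 0.8920, -0.5360]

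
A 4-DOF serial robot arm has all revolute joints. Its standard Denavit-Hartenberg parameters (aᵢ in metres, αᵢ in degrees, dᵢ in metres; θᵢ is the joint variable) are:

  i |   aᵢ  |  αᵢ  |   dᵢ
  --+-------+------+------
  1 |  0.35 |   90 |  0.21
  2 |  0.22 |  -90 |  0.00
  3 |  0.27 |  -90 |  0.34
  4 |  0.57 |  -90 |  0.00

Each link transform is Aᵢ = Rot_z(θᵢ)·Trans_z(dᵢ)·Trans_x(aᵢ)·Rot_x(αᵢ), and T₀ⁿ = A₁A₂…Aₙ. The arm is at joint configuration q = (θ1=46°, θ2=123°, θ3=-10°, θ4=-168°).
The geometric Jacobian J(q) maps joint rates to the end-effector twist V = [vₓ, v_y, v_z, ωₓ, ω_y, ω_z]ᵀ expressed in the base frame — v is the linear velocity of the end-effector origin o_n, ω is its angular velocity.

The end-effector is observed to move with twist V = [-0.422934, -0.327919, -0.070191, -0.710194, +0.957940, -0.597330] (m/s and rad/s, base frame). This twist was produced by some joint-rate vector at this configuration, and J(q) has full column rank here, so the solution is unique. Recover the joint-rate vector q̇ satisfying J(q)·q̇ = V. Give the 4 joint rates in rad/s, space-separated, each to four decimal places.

o_n = [-0.0360, 0.0346, -0.0927]
J₁: ẑ×o_n = [-0.0346, -0.0360, 0.0000], ω = ẑ
J2: z=[0.7193, -0.6947, 0.0000] o=[0.2431, 0.2518, 0.2100] → [0.2103, 0.2177, -0.3501, 0.7193, -0.6947, 0.0000]
J3: z=[-0.5826, -0.6033, -0.5446] o=[0.1599, 0.1656, 0.3945] → [0.2226, -0.1771, -0.0419, -0.5826, -0.6033, -0.5446]
J4: z=[-0.7741, 0.6161, 0.1456] o=[-0.1051, -0.1763, 0.4323] → [-0.3542, -0.3964, -0.2058, -0.7741, 0.6161, 0.1456]
q̇ = J⁺·V = [-0.9110, -0.2890, -0.3350, 0.9010]

-0.9110 -0.2890 -0.3350 0.9010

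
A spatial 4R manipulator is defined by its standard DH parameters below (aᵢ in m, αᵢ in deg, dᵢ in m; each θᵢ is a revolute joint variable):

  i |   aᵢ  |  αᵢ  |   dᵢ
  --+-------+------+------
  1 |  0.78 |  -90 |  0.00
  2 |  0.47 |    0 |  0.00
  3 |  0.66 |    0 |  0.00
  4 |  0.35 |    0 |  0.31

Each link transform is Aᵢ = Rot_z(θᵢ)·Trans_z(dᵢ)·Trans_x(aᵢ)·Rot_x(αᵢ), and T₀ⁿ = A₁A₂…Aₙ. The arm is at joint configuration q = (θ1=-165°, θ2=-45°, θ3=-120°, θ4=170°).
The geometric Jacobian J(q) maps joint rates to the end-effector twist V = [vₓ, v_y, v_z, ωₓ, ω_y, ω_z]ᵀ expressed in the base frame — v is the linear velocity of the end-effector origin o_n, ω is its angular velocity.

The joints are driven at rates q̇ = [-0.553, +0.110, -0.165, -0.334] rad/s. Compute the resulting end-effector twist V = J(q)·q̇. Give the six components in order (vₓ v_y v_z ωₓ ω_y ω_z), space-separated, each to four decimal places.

-0.3212 0.3854 0.0640 -0.1007 0.3757 -0.5530

o_n = [-0.7152, -0.5126, 0.4727]
J₁: ẑ×o_n = [0.5126, -0.7152, 0.0000], ω = ẑ
J2: z=[0.2588, -0.9659, 0.0000] o=[-0.7534, -0.2019, 0.0000] → [-0.4566, -0.1223, -0.0435, 0.2588, -0.9659, 0.0000]
J3: z=[0.2588, -0.9659, 0.0000] o=[-1.0744, -0.2879, 0.3323] → [-0.1355, -0.0363, 0.2888, 0.2588, -0.9659, 0.0000]
J4: z=[0.2588, -0.9659, 0.0000] o=[-0.4586, -0.1229, 0.5032] → [0.0295, 0.0079, -0.3487, 0.2588, -0.9659, 0.0000]
V = J·q̇ = [-0.3212, 0.3854, 0.0640, -0.1007, 0.3757, -0.5530]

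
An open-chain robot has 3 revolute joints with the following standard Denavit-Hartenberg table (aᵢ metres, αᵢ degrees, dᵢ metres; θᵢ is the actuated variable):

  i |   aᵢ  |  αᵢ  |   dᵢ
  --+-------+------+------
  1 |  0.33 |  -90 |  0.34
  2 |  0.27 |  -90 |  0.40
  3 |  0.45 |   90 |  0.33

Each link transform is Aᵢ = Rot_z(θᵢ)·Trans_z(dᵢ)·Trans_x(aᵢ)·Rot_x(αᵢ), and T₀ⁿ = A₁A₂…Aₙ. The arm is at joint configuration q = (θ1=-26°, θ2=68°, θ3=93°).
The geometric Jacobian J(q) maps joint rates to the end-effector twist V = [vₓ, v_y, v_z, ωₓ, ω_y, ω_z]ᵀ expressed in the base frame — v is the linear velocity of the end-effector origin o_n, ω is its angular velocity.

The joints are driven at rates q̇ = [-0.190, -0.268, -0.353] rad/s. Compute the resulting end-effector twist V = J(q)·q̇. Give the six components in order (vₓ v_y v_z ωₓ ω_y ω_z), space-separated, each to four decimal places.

0.1165 -0.0906 -0.2043 0.1767 -0.3844 -0.0578

o_n = [0.0829, -0.0954, -0.0121]
J₁: ẑ×o_n = [0.0954, 0.0829, -0.0000], ω = ẑ
J2: z=[0.4384, 0.8988, 0.0000] o=[0.2966, -0.1447, 0.3400] → [-0.3165, 0.1544, 0.2136, 0.4384, 0.8988, 0.0000]
J3: z=[-0.8333, 0.4065, -0.3746] o=[0.5629, 0.1705, 0.0897] → [-0.1410, 0.0950, 0.4167, -0.8333, 0.4065, -0.3746]
V = J·q̇ = [0.1165, -0.0906, -0.2043, 0.1767, -0.3844, -0.0578]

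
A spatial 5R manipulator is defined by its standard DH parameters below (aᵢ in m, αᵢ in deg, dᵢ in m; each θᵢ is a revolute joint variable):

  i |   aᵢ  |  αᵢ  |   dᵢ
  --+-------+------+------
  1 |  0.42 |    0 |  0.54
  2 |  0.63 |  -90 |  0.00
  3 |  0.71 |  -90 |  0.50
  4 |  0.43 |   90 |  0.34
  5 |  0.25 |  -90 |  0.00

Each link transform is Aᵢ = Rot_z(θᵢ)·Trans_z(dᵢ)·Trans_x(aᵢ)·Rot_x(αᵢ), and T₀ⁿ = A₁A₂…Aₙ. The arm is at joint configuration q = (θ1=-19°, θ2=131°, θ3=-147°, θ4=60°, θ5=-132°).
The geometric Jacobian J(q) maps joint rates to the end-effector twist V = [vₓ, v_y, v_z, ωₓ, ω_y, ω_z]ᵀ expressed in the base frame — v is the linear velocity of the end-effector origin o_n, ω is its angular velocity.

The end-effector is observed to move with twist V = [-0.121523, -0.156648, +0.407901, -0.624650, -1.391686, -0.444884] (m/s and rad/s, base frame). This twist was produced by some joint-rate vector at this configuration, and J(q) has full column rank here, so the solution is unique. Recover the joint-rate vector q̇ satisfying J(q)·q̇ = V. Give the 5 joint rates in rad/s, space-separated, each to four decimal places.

-0.8190 0.5490 0.6440 -0.7220 0.9130

o_n = [0.1413, -0.2311, 1.1276]
J₁: ẑ×o_n = [0.2311, 0.1413, -0.0000], ω = ẑ
J2: z=[0.0000, 0.0000, 1.0000] o=[0.3971, -0.1367, 0.5400] → [0.0943, -0.2558, 0.0000, 0.0000, 0.0000, 1.0000]
J3: z=[-0.9272, -0.3746, 0.0000] o=[0.1611, 0.4474, 0.5400] → [-0.2201, 0.5448, 0.6216, -0.9272, -0.3746, 0.0000]
J4: z=[-0.2040, 0.5050, 0.8387] o=[-0.0794, -0.2920, 0.9267] → [0.0503, 0.2261, -0.1239, -0.2040, 0.5050, 0.8387]
J5: z=[-0.1915, -0.8607, 0.4717] o=[0.2640, -0.1480, 1.3289] → [0.2125, -0.0964, -0.0897, -0.1915, -0.8607, 0.4717]
q̇ = J⁺·V = [-0.8190, 0.5490, 0.6440, -0.7220, 0.9130]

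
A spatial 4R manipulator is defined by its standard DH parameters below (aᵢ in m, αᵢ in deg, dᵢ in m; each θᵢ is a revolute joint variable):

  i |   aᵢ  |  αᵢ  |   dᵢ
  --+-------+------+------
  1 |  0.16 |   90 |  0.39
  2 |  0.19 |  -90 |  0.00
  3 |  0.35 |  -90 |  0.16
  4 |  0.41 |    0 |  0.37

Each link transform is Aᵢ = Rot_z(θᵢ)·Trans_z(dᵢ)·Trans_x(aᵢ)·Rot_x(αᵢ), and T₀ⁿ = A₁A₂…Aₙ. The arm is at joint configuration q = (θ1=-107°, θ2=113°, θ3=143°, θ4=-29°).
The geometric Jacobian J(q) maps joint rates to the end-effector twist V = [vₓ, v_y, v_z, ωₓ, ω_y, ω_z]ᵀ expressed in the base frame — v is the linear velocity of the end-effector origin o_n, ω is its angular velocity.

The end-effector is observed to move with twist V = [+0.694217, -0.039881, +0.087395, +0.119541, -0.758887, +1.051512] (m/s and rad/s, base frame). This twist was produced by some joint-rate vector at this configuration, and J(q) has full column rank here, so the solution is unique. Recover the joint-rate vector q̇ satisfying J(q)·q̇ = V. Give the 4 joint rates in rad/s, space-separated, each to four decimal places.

0.1810 0.3690 -0.9760 -0.8830

o_n = [0.1066, -0.0991, -0.3012]
J₁: ẑ×o_n = [0.0991, 0.1066, -0.0000], ω = ẑ
J2: z=[-0.9563, 0.2924, 0.0000] o=[-0.0468, -0.1530, 0.3900] → [-0.2021, -0.6610, -0.0964, -0.9563, 0.2924, 0.0000]
J3: z=[0.2691, 0.8803, -0.3907] o=[-0.0251, -0.0820, 0.5649] → [-0.7691, 0.1816, -0.1205, 0.2691, 0.8803, -0.3907]
J4: z=[-0.8325, 0.0086, -0.5540] o=[0.1875, -0.1072, 0.2451] → [-0.0002, -0.4100, -0.0060, -0.8325, 0.0086, -0.5540]
q̇ = J⁺·V = [0.1810, 0.3690, -0.9760, -0.8830]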